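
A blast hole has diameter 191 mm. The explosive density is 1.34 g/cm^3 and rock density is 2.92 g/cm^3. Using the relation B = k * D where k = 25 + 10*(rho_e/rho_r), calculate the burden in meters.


5.6515 m

First, compute k:
rho_e / rho_r = 1.34 / 2.92 = 0.4589041096
k = 25 + 10 * 0.4589041096 = 29.5890411
Then, compute burden:
B = k * D / 1000 = 29.5890411 * 191 / 1000
= 5651.506849 / 1000
= 5.6515 m


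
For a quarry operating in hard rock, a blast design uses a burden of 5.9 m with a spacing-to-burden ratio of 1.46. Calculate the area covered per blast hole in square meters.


50.8226 m^2

First, find the spacing:
Spacing = burden * ratio = 5.9 * 1.46
= 8.614 m
Then, calculate the area:
Area = burden * spacing = 5.9 * 8.614
= 50.8226 m^2


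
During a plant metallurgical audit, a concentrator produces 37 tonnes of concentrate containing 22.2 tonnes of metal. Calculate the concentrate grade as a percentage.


Grade = (metal in concentrate / concentrate mass) * 100
= (22.2 / 37) * 100
= 0.6 * 100
= 60.0%

60.0%


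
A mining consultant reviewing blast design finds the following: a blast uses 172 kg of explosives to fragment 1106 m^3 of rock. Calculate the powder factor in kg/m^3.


0.1555 kg/m^3

Powder factor = explosive mass / rock volume
= 172 / 1106
= 0.1555 kg/m^3


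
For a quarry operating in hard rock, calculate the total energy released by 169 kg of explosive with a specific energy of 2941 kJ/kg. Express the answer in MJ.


497.029 MJ

Energy = mass * specific_energy / 1000
= 169 * 2941 / 1000
= 497029 / 1000
= 497.029 MJ


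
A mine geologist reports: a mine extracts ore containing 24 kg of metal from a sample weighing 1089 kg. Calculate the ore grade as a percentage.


Ore grade = (metal mass / ore mass) * 100
= (24 / 1089) * 100
= 0.02203856749 * 100
= 2.2039%

2.2039%


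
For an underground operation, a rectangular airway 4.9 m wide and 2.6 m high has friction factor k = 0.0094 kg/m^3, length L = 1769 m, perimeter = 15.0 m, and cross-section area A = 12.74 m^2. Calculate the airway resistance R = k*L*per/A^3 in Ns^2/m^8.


Compute the numerator:
k * L * per = 0.0094 * 1769 * 15.0
= 249.429
Compute the denominator:
A^3 = 12.74^3 = 2067.798824
Resistance:
R = 249.429 / 2067.798824
= 0.1206 Ns^2/m^8

0.1206 Ns^2/m^8


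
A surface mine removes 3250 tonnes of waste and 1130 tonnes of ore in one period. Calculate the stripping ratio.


Stripping ratio = waste tonnage / ore tonnage
= 3250 / 1130
= 2.8761

2.8761


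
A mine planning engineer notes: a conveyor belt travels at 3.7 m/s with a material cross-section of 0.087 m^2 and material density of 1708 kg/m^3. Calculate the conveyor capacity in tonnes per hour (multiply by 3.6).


Volumetric flow = speed * area
= 3.7 * 0.087 = 0.3219 m^3/s
Mass flow = volumetric * density
= 0.3219 * 1708 = 549.8052 kg/s
Convert to t/h: multiply by 3.6
Capacity = 549.8052 * 3.6
= 1979.2987 t/h

1979.2987 t/h


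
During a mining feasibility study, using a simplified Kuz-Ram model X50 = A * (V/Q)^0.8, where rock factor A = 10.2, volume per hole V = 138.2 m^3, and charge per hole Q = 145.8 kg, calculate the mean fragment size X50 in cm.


9.7724 cm

Compute V/Q:
V/Q = 138.2 / 145.8 = 0.9478737997
Raise to the power 0.8:
(V/Q)^0.8 = 0.9478737997^0.8 = 0.9580770018
Multiply by A:
X50 = 10.2 * 0.9580770018
= 9.7724 cm


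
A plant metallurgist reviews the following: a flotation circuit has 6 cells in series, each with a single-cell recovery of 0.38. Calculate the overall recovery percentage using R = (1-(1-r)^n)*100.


Complement of single-cell recovery:
1 - r = 1 - 0.38 = 0.62
Raise to power n:
(1 - r)^6 = 0.62^6 = 0.05680023558
Overall recovery:
R = (1 - 0.05680023558) * 100
= 94.32%

94.32%


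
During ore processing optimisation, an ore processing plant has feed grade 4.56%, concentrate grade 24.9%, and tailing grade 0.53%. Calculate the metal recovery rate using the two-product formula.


Using the two-product formula:
R = 100 * c * (f - t) / (f * (c - t))
Numerator = 100 * 24.9 * (4.56 - 0.53)
= 100 * 24.9 * 4.03
= 10034.7
Denominator = 4.56 * (24.9 - 0.53)
= 4.56 * 24.37
= 111.1272
R = 10034.7 / 111.1272
= 90.2992%

90.2992%


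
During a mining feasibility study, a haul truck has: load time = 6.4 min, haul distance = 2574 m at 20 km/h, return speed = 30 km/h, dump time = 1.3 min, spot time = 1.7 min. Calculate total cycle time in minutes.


22.27 min

Convert haul speed to m/min: 20 * 1000/60 = 333.3333333 m/min
Haul time = 2574 / 333.3333333 = 7.722 min
Convert return speed to m/min: 30 * 1000/60 = 500 m/min
Return time = 2574 / 500 = 5.148 min
Total cycle time:
= 6.4 + 7.722 + 1.3 + 5.148 + 1.7
= 22.27 min


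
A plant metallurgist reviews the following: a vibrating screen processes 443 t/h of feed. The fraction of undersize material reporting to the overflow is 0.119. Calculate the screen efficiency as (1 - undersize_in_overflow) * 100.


88.1%

Screen efficiency = (1 - fraction of undersize in overflow) * 100
= (1 - 0.119) * 100
= 0.881 * 100
= 88.1%


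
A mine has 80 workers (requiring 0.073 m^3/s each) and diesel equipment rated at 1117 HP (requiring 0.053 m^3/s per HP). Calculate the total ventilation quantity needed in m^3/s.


Airflow for workers:
Q_people = 80 * 0.073 = 5.84 m^3/s
Airflow for diesel equipment:
Q_diesel = 1117 * 0.053 = 59.201 m^3/s
Total ventilation:
Q_total = 5.84 + 59.201
= 65.041 m^3/s

65.041 m^3/s


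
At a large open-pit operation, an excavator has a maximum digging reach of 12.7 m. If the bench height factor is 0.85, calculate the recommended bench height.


Bench height = reach * factor
= 12.7 * 0.85
= 10.795 m

10.795 m


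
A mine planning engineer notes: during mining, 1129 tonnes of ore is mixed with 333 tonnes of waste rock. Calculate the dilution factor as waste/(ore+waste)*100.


22.777%

Total material = ore + waste
= 1129 + 333 = 1462 tonnes
Dilution = waste / total * 100
= 333 / 1462 * 100
= 0.2277701778 * 100
= 22.777%


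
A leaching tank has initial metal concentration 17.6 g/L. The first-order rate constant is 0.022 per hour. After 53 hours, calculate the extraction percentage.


68.8389%

Compute the exponent:
-k * t = -0.022 * 53 = -1.166
Remaining concentration:
C = 17.6 * exp(-1.166)
= 17.6 * 0.3116108953
= 5.484351757 g/L
Extracted = 17.6 - 5.484351757 = 12.11564824 g/L
Extraction % = 12.11564824 / 17.6 * 100
= 68.8389%


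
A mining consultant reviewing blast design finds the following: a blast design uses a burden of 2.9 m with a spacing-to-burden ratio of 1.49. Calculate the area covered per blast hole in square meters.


12.5309 m^2

First, find the spacing:
Spacing = burden * ratio = 2.9 * 1.49
= 4.321 m
Then, calculate the area:
Area = burden * spacing = 2.9 * 4.321
= 12.5309 m^2


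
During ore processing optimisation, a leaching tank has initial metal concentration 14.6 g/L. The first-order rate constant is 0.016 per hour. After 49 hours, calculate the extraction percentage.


Compute the exponent:
-k * t = -0.016 * 49 = -0.784
Remaining concentration:
C = 14.6 * exp(-0.784)
= 14.6 * 0.4565760496
= 6.666010325 g/L
Extracted = 14.6 - 6.666010325 = 7.933989675 g/L
Extraction % = 7.933989675 / 14.6 * 100
= 54.3424%

54.3424%


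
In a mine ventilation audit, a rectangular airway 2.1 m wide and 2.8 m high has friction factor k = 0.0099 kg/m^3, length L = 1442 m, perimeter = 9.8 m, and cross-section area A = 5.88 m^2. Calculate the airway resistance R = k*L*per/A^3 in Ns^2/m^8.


0.6882 Ns^2/m^8

Compute the numerator:
k * L * per = 0.0099 * 1442 * 9.8
= 139.90284
Compute the denominator:
A^3 = 5.88^3 = 203.297472
Resistance:
R = 139.90284 / 203.297472
= 0.6882 Ns^2/m^8


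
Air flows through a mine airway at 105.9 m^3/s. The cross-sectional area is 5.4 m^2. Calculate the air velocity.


19.6111 m/s

Velocity = flow rate / cross-sectional area
= 105.9 / 5.4
= 19.6111 m/s


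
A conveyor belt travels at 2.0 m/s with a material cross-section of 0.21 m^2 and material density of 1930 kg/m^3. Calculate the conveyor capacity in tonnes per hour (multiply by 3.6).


2918.16 t/h

Volumetric flow = speed * area
= 2.0 * 0.21 = 0.42 m^3/s
Mass flow = volumetric * density
= 0.42 * 1930 = 810.6 kg/s
Convert to t/h: multiply by 3.6
Capacity = 810.6 * 3.6
= 2918.16 t/h


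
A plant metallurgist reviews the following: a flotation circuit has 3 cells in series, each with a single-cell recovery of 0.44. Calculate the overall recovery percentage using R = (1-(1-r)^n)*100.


82.4384%

Complement of single-cell recovery:
1 - r = 1 - 0.44 = 0.56
Raise to power n:
(1 - r)^3 = 0.56^3 = 0.175616
Overall recovery:
R = (1 - 0.175616) * 100
= 82.4384%


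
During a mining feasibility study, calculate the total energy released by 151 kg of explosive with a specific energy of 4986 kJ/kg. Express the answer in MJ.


752.886 MJ

Energy = mass * specific_energy / 1000
= 151 * 4986 / 1000
= 752886 / 1000
= 752.886 MJ


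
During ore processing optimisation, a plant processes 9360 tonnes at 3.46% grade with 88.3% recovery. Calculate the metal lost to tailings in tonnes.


37.8912 tonnes

Total metal in feed:
= 9360 * 3.46 / 100 = 323.856 tonnes
Metal recovered:
= 323.856 * 88.3 / 100 = 285.964848 tonnes
Metal lost to tailings:
= 323.856 - 285.964848
= 37.8912 tonnes


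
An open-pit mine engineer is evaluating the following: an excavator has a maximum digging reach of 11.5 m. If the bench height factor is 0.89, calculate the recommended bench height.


10.235 m

Bench height = reach * factor
= 11.5 * 0.89
= 10.235 m


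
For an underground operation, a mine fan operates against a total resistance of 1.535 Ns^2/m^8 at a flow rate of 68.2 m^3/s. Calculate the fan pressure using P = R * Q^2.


Compute Q^2:
Q^2 = 68.2^2 = 4651.24
Compute pressure:
P = R * Q^2 = 1.535 * 4651.24
= 7139.6534 Pa

7139.6534 Pa


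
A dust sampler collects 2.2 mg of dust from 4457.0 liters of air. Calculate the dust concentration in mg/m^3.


0.4936 mg/m^3

Convert liters to m^3: 1 m^3 = 1000 L
Concentration = mass / volume * 1000
= 2.2 / 4457.0 * 1000
= 0.0004936055643 * 1000
= 0.4936 mg/m^3


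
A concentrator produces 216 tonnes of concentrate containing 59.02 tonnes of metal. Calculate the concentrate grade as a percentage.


Grade = (metal in concentrate / concentrate mass) * 100
= (59.02 / 216) * 100
= 0.2732407407 * 100
= 27.3241%

27.3241%


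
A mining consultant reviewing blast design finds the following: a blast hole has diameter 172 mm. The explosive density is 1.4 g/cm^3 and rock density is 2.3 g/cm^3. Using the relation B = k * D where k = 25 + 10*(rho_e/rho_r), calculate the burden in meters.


5.347 m

First, compute k:
rho_e / rho_r = 1.4 / 2.3 = 0.6086956522
k = 25 + 10 * 0.6086956522 = 31.08695652
Then, compute burden:
B = k * D / 1000 = 31.08695652 * 172 / 1000
= 5346.956522 / 1000
= 5.347 m


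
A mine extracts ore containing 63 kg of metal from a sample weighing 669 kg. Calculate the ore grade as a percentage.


Ore grade = (metal mass / ore mass) * 100
= (63 / 669) * 100
= 0.09417040359 * 100
= 9.417%

9.417%


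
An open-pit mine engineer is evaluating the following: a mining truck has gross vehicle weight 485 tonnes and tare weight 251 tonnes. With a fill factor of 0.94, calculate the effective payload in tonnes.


219.96 tonnes

Maximum payload = gross - tare
= 485 - 251 = 234 tonnes
Effective payload = max payload * fill factor
= 234 * 0.94
= 219.96 tonnes


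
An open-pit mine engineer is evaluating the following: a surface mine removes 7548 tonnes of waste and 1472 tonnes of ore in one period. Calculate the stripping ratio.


Stripping ratio = waste tonnage / ore tonnage
= 7548 / 1472
= 5.1277

5.1277


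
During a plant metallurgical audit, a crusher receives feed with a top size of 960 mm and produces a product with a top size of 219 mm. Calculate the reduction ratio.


Reduction ratio = feed size / product size
= 960 / 219
= 4.3836

4.3836


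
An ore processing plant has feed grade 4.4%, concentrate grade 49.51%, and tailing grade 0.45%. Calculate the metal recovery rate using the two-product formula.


Using the two-product formula:
R = 100 * c * (f - t) / (f * (c - t))
Numerator = 100 * 49.51 * (4.4 - 0.45)
= 100 * 49.51 * 3.95
= 19556.45
Denominator = 4.4 * (49.51 - 0.45)
= 4.4 * 49.06
= 215.864
R = 19556.45 / 215.864
= 90.5962%

90.5962%


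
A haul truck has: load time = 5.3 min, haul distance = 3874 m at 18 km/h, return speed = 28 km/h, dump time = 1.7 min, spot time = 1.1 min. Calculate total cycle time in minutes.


Convert haul speed to m/min: 18 * 1000/60 = 300 m/min
Haul time = 3874 / 300 = 12.91333333 min
Convert return speed to m/min: 28 * 1000/60 = 466.6666667 m/min
Return time = 3874 / 466.6666667 = 8.301428571 min
Total cycle time:
= 5.3 + 12.91333333 + 1.7 + 8.301428571 + 1.1
= 29.3148 min

29.3148 min


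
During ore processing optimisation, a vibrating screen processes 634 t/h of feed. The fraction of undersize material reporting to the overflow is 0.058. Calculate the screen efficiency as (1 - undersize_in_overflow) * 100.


94.2%

Screen efficiency = (1 - fraction of undersize in overflow) * 100
= (1 - 0.058) * 100
= 0.942 * 100
= 94.2%


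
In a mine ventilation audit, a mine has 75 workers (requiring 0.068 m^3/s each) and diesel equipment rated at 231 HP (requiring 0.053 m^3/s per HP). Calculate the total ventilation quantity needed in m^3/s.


17.343 m^3/s

Airflow for workers:
Q_people = 75 * 0.068 = 5.1 m^3/s
Airflow for diesel equipment:
Q_diesel = 231 * 0.053 = 12.243 m^3/s
Total ventilation:
Q_total = 5.1 + 12.243
= 17.343 m^3/s


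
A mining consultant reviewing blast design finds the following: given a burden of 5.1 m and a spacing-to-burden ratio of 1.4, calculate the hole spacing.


Spacing = burden * ratio
= 5.1 * 1.4
= 7.14 m

7.14 m


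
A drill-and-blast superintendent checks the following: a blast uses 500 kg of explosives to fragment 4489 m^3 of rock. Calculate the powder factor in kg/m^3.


Powder factor = explosive mass / rock volume
= 500 / 4489
= 0.1114 kg/m^3

0.1114 kg/m^3


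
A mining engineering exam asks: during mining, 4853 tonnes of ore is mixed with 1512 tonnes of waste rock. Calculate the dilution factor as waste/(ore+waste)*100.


Total material = ore + waste
= 4853 + 1512 = 6365 tonnes
Dilution = waste / total * 100
= 1512 / 6365 * 100
= 0.2375490966 * 100
= 23.7549%

23.7549%


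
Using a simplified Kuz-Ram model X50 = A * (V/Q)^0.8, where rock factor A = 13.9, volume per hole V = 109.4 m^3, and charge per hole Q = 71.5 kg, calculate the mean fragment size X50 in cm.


19.5337 cm

Compute V/Q:
V/Q = 109.4 / 71.5 = 1.53006993
Raise to the power 0.8:
(V/Q)^0.8 = 1.53006993^0.8 = 1.405299928
Multiply by A:
X50 = 13.9 * 1.405299928
= 19.5337 cm


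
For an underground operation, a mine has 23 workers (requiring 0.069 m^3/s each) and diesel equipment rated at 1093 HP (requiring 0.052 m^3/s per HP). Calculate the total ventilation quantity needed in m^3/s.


Airflow for workers:
Q_people = 23 * 0.069 = 1.587 m^3/s
Airflow for diesel equipment:
Q_diesel = 1093 * 0.052 = 56.836 m^3/s
Total ventilation:
Q_total = 1.587 + 56.836
= 58.423 m^3/s

58.423 m^3/s


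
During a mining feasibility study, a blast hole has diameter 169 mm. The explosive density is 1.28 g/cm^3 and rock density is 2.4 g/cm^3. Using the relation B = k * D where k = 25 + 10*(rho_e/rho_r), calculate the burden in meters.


First, compute k:
rho_e / rho_r = 1.28 / 2.4 = 0.5333333333
k = 25 + 10 * 0.5333333333 = 30.33333333
Then, compute burden:
B = k * D / 1000 = 30.33333333 * 169 / 1000
= 5126.333333 / 1000
= 5.1263 m

5.1263 m


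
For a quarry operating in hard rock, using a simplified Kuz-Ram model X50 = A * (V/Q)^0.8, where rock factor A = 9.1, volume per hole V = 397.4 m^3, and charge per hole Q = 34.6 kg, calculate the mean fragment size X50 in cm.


Compute V/Q:
V/Q = 397.4 / 34.6 = 11.48554913
Raise to the power 0.8:
(V/Q)^0.8 = 11.48554913^0.8 = 7.048901002
Multiply by A:
X50 = 9.1 * 7.048901002
= 64.145 cm

64.145 cm


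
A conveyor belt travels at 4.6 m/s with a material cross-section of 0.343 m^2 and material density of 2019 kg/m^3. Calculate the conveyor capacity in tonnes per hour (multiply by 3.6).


11468.0815 t/h

Volumetric flow = speed * area
= 4.6 * 0.343 = 1.5778 m^3/s
Mass flow = volumetric * density
= 1.5778 * 2019 = 3185.5782 kg/s
Convert to t/h: multiply by 3.6
Capacity = 3185.5782 * 3.6
= 11468.0815 t/h


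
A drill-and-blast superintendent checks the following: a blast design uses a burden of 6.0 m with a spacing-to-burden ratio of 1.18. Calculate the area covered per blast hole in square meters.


First, find the spacing:
Spacing = burden * ratio = 6.0 * 1.18
= 7.08 m
Then, calculate the area:
Area = burden * spacing = 6.0 * 7.08
= 42.48 m^2

42.48 m^2


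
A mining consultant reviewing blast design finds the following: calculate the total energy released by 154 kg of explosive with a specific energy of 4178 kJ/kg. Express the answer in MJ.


Energy = mass * specific_energy / 1000
= 154 * 4178 / 1000
= 643412 / 1000
= 643.412 MJ

643.412 MJ


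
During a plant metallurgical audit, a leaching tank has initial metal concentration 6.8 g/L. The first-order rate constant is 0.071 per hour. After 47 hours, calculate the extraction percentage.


Compute the exponent:
-k * t = -0.071 * 47 = -3.337
Remaining concentration:
C = 6.8 * exp(-3.337)
= 6.8 * 0.03554342822
= 0.2416953119 g/L
Extracted = 6.8 - 0.2416953119 = 6.558304688 g/L
Extraction % = 6.558304688 / 6.8 * 100
= 96.4457%

96.4457%


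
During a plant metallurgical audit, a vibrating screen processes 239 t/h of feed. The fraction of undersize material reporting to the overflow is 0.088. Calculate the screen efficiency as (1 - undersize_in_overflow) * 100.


Screen efficiency = (1 - fraction of undersize in overflow) * 100
= (1 - 0.088) * 100
= 0.912 * 100
= 91.2%

91.2%


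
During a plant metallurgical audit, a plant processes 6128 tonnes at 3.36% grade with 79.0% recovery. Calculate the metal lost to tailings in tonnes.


43.2392 tonnes

Total metal in feed:
= 6128 * 3.36 / 100 = 205.9008 tonnes
Metal recovered:
= 205.9008 * 79.0 / 100 = 162.661632 tonnes
Metal lost to tailings:
= 205.9008 - 162.661632
= 43.2392 tonnes


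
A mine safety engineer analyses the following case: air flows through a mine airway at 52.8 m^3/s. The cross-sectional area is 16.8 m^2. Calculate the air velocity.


3.1429 m/s

Velocity = flow rate / cross-sectional area
= 52.8 / 16.8
= 3.1429 m/s


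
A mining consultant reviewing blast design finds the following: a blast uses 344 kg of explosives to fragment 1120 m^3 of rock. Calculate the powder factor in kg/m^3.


0.3071 kg/m^3

Powder factor = explosive mass / rock volume
= 344 / 1120
= 0.3071 kg/m^3


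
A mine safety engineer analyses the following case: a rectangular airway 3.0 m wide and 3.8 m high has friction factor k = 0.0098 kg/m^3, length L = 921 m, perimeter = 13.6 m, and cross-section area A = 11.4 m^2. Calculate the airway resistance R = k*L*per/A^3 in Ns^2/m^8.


Compute the numerator:
k * L * per = 0.0098 * 921 * 13.6
= 122.75088
Compute the denominator:
A^3 = 11.4^3 = 1481.544
Resistance:
R = 122.75088 / 1481.544
= 0.0829 Ns^2/m^8

0.0829 Ns^2/m^8


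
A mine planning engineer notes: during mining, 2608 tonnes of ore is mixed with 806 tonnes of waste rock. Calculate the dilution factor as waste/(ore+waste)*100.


23.6087%

Total material = ore + waste
= 2608 + 806 = 3414 tonnes
Dilution = waste / total * 100
= 806 / 3414 * 100
= 0.2360867018 * 100
= 23.6087%


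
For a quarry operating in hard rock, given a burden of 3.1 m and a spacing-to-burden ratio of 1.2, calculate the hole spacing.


3.72 m

Spacing = burden * ratio
= 3.1 * 1.2
= 3.72 m


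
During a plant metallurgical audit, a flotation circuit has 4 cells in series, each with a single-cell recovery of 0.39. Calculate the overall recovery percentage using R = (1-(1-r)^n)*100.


86.1542%

Complement of single-cell recovery:
1 - r = 1 - 0.39 = 0.61
Raise to power n:
(1 - r)^4 = 0.61^4 = 0.13845841
Overall recovery:
R = (1 - 0.13845841) * 100
= 86.1542%


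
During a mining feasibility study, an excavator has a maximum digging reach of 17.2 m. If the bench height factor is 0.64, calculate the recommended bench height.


Bench height = reach * factor
= 17.2 * 0.64
= 11.008 m

11.008 m


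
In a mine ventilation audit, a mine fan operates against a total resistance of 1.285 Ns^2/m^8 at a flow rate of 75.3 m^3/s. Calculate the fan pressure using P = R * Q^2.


7286.0657 Pa

Compute Q^2:
Q^2 = 75.3^2 = 5670.09
Compute pressure:
P = R * Q^2 = 1.285 * 5670.09
= 7286.0657 Pa


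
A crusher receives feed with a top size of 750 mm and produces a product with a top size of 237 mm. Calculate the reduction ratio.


Reduction ratio = feed size / product size
= 750 / 237
= 3.1646

3.1646


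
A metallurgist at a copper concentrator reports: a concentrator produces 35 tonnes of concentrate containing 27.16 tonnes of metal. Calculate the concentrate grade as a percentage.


Grade = (metal in concentrate / concentrate mass) * 100
= (27.16 / 35) * 100
= 0.776 * 100
= 77.6%

77.6%


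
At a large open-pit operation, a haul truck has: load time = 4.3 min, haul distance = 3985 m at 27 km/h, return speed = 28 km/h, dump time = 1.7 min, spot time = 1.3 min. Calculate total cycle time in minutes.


24.6948 min

Convert haul speed to m/min: 27 * 1000/60 = 450 m/min
Haul time = 3985 / 450 = 8.855555556 min
Convert return speed to m/min: 28 * 1000/60 = 466.6666667 m/min
Return time = 3985 / 466.6666667 = 8.539285714 min
Total cycle time:
= 4.3 + 8.855555556 + 1.7 + 8.539285714 + 1.3
= 24.6948 min


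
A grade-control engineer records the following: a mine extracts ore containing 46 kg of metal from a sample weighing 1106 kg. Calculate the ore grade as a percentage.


Ore grade = (metal mass / ore mass) * 100
= (46 / 1106) * 100
= 0.04159132007 * 100
= 4.1591%

4.1591%


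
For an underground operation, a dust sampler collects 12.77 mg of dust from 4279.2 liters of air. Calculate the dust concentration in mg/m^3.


2.9842 mg/m^3

Convert liters to m^3: 1 m^3 = 1000 L
Concentration = mass / volume * 1000
= 12.77 / 4279.2 * 1000
= 0.002984202655 * 1000
= 2.9842 mg/m^3


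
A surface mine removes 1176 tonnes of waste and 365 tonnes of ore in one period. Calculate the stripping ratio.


3.2219

Stripping ratio = waste tonnage / ore tonnage
= 1176 / 365
= 3.2219


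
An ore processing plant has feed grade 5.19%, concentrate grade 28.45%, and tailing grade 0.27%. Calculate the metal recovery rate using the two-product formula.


95.706%

Using the two-product formula:
R = 100 * c * (f - t) / (f * (c - t))
Numerator = 100 * 28.45 * (5.19 - 0.27)
= 100 * 28.45 * 4.92
= 13997.4
Denominator = 5.19 * (28.45 - 0.27)
= 5.19 * 28.18
= 146.2542
R = 13997.4 / 146.2542
= 95.706%


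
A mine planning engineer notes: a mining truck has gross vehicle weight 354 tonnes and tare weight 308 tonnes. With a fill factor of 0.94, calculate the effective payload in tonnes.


Maximum payload = gross - tare
= 354 - 308 = 46 tonnes
Effective payload = max payload * fill factor
= 46 * 0.94
= 43.24 tonnes

43.24 tonnes


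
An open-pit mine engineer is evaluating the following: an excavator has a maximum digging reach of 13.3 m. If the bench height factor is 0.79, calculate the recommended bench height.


Bench height = reach * factor
= 13.3 * 0.79
= 10.507 m

10.507 m


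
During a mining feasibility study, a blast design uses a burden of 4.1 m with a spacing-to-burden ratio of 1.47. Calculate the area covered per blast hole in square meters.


First, find the spacing:
Spacing = burden * ratio = 4.1 * 1.47
= 6.027 m
Then, calculate the area:
Area = burden * spacing = 4.1 * 6.027
= 24.7107 m^2

24.7107 m^2


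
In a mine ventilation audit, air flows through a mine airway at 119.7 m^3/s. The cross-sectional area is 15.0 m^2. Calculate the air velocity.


Velocity = flow rate / cross-sectional area
= 119.7 / 15.0
= 7.98 m/s

7.98 m/s


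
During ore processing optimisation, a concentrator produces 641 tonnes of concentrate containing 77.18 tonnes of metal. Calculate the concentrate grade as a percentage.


Grade = (metal in concentrate / concentrate mass) * 100
= (77.18 / 641) * 100
= 0.1204056162 * 100
= 12.0406%

12.0406%


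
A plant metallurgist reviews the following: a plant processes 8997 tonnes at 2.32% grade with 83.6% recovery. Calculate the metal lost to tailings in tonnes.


34.2318 tonnes

Total metal in feed:
= 8997 * 2.32 / 100 = 208.7304 tonnes
Metal recovered:
= 208.7304 * 83.6 / 100 = 174.4986144 tonnes
Metal lost to tailings:
= 208.7304 - 174.4986144
= 34.2318 tonnes


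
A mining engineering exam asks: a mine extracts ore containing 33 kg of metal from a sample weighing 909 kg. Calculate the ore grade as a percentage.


Ore grade = (metal mass / ore mass) * 100
= (33 / 909) * 100
= 0.03630363036 * 100
= 3.6304%

3.6304%


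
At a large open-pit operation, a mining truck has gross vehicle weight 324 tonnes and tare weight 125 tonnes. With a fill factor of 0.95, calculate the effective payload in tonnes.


189.05 tonnes

Maximum payload = gross - tare
= 324 - 125 = 199 tonnes
Effective payload = max payload * fill factor
= 199 * 0.95
= 189.05 tonnes


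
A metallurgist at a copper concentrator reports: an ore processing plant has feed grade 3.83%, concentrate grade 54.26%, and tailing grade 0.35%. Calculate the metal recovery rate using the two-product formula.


Using the two-product formula:
R = 100 * c * (f - t) / (f * (c - t))
Numerator = 100 * 54.26 * (3.83 - 0.35)
= 100 * 54.26 * 3.48
= 18882.48
Denominator = 3.83 * (54.26 - 0.35)
= 3.83 * 53.91
= 206.4753
R = 18882.48 / 206.4753
= 91.4515%

91.4515%


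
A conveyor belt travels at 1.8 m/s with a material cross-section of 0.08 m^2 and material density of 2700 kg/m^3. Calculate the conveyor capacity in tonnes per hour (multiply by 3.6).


Volumetric flow = speed * area
= 1.8 * 0.08 = 0.144 m^3/s
Mass flow = volumetric * density
= 0.144 * 2700 = 388.8 kg/s
Convert to t/h: multiply by 3.6
Capacity = 388.8 * 3.6
= 1399.68 t/h

1399.68 t/h


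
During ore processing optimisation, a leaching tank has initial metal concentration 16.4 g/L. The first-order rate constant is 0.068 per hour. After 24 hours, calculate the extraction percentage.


80.4462%

Compute the exponent:
-k * t = -0.068 * 24 = -1.632
Remaining concentration:
C = 16.4 * exp(-1.632)
= 16.4 * 0.1955381066
= 3.206824948 g/L
Extracted = 16.4 - 3.206824948 = 13.19317505 g/L
Extraction % = 13.19317505 / 16.4 * 100
= 80.4462%


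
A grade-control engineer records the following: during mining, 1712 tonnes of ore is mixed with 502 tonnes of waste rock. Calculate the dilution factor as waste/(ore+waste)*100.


22.6739%

Total material = ore + waste
= 1712 + 502 = 2214 tonnes
Dilution = waste / total * 100
= 502 / 2214 * 100
= 0.2267389341 * 100
= 22.6739%


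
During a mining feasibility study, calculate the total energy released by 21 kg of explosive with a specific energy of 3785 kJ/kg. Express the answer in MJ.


Energy = mass * specific_energy / 1000
= 21 * 3785 / 1000
= 79485 / 1000
= 79.485 MJ

79.485 MJ


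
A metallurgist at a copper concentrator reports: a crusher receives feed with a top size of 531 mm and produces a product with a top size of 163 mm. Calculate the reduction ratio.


Reduction ratio = feed size / product size
= 531 / 163
= 3.2577

3.2577


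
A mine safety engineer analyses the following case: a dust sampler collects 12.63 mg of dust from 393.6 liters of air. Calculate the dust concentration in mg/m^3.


32.0884 mg/m^3

Convert liters to m^3: 1 m^3 = 1000 L
Concentration = mass / volume * 1000
= 12.63 / 393.6 * 1000
= 0.03208841463 * 1000
= 32.0884 mg/m^3


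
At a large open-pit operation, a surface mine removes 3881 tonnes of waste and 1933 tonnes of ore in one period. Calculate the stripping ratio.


2.0078

Stripping ratio = waste tonnage / ore tonnage
= 3881 / 1933
= 2.0078


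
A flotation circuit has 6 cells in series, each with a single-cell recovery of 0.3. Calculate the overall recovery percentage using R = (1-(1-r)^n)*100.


Complement of single-cell recovery:
1 - r = 1 - 0.3 = 0.7
Raise to power n:
(1 - r)^6 = 0.7^6 = 0.117649
Overall recovery:
R = (1 - 0.117649) * 100
= 88.2351%

88.2351%


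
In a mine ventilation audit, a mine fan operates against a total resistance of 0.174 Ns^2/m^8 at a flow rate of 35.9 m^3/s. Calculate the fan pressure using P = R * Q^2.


Compute Q^2:
Q^2 = 35.9^2 = 1288.81
Compute pressure:
P = R * Q^2 = 0.174 * 1288.81
= 224.2529 Pa

224.2529 Pa


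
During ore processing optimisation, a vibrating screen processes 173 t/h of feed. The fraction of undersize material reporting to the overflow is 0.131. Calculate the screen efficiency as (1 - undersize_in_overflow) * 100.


86.9%

Screen efficiency = (1 - fraction of undersize in overflow) * 100
= (1 - 0.131) * 100
= 0.869 * 100
= 86.9%


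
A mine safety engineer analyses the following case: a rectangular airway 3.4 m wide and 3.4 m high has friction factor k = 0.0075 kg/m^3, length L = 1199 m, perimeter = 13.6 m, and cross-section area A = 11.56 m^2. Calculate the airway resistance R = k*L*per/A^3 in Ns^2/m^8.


0.0792 Ns^2/m^8

Compute the numerator:
k * L * per = 0.0075 * 1199 * 13.6
= 122.298
Compute the denominator:
A^3 = 11.56^3 = 1544.804416
Resistance:
R = 122.298 / 1544.804416
= 0.0792 Ns^2/m^8


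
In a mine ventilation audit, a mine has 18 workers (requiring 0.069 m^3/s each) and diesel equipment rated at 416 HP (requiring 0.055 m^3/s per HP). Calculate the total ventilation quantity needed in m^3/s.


Airflow for workers:
Q_people = 18 * 0.069 = 1.242 m^3/s
Airflow for diesel equipment:
Q_diesel = 416 * 0.055 = 22.88 m^3/s
Total ventilation:
Q_total = 1.242 + 22.88
= 24.122 m^3/s

24.122 m^3/s


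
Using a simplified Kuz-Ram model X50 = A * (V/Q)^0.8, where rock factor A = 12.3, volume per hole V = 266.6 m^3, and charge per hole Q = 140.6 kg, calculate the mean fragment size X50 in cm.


Compute V/Q:
V/Q = 266.6 / 140.6 = 1.896159317
Raise to the power 0.8:
(V/Q)^0.8 = 1.896159317^0.8 = 1.668398764
Multiply by A:
X50 = 12.3 * 1.668398764
= 20.5213 cm

20.5213 cm


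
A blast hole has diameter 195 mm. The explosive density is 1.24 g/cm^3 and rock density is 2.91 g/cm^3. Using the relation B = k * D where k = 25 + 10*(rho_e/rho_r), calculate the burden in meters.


First, compute k:
rho_e / rho_r = 1.24 / 2.91 = 0.4261168385
k = 25 + 10 * 0.4261168385 = 29.26116838
Then, compute burden:
B = k * D / 1000 = 29.26116838 * 195 / 1000
= 5705.927835 / 1000
= 5.7059 m

5.7059 m


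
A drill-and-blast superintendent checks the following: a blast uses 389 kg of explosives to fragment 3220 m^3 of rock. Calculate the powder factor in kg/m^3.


0.1208 kg/m^3

Powder factor = explosive mass / rock volume
= 389 / 3220
= 0.1208 kg/m^3


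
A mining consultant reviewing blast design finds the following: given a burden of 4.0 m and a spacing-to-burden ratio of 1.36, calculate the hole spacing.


Spacing = burden * ratio
= 4.0 * 1.36
= 5.44 m

5.44 m


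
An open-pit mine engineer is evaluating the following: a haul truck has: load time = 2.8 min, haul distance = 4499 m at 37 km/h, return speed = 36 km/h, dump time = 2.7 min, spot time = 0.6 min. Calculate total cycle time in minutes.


Convert haul speed to m/min: 37 * 1000/60 = 616.6666667 m/min
Haul time = 4499 / 616.6666667 = 7.295675676 min
Convert return speed to m/min: 36 * 1000/60 = 600 m/min
Return time = 4499 / 600 = 7.498333333 min
Total cycle time:
= 2.8 + 7.295675676 + 2.7 + 7.498333333 + 0.6
= 20.894 min

20.894 min


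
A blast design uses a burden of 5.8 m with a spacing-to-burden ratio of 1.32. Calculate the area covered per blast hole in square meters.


44.4048 m^2

First, find the spacing:
Spacing = burden * ratio = 5.8 * 1.32
= 7.656 m
Then, calculate the area:
Area = burden * spacing = 5.8 * 7.656
= 44.4048 m^2


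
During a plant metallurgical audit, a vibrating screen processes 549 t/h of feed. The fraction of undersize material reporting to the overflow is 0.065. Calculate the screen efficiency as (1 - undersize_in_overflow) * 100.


93.5%

Screen efficiency = (1 - fraction of undersize in overflow) * 100
= (1 - 0.065) * 100
= 0.935 * 100
= 93.5%


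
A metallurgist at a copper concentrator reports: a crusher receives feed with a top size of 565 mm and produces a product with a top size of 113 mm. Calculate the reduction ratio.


5.0

Reduction ratio = feed size / product size
= 565 / 113
= 5.0


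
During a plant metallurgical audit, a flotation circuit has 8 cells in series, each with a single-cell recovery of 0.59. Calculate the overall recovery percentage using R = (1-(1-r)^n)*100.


99.9202%

Complement of single-cell recovery:
1 - r = 1 - 0.59 = 0.41
Raise to power n:
(1 - r)^8 = 0.41^8 = 0.0007984925229
Overall recovery:
R = (1 - 0.0007984925229) * 100
= 99.9202%


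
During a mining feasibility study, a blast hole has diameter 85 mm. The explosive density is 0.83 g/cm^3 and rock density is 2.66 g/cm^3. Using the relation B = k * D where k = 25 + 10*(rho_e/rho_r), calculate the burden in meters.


First, compute k:
rho_e / rho_r = 0.83 / 2.66 = 0.3120300752
k = 25 + 10 * 0.3120300752 = 28.12030075
Then, compute burden:
B = k * D / 1000 = 28.12030075 * 85 / 1000
= 2390.225564 / 1000
= 2.3902 m

2.3902 m


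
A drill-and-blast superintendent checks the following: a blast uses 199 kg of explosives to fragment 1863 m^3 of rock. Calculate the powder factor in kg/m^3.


0.1068 kg/m^3

Powder factor = explosive mass / rock volume
= 199 / 1863
= 0.1068 kg/m^3


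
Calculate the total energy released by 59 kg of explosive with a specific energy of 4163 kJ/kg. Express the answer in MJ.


245.617 MJ

Energy = mass * specific_energy / 1000
= 59 * 4163 / 1000
= 245617 / 1000
= 245.617 MJ


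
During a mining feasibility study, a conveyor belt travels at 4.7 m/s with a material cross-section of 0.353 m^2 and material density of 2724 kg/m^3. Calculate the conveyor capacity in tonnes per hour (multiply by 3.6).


Volumetric flow = speed * area
= 4.7 * 0.353 = 1.6591 m^3/s
Mass flow = volumetric * density
= 1.6591 * 2724 = 4519.3884 kg/s
Convert to t/h: multiply by 3.6
Capacity = 4519.3884 * 3.6
= 16269.7982 t/h

16269.7982 t/h


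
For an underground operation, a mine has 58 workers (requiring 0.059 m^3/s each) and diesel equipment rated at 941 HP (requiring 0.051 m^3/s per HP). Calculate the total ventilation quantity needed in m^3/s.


51.413 m^3/s

Airflow for workers:
Q_people = 58 * 0.059 = 3.422 m^3/s
Airflow for diesel equipment:
Q_diesel = 941 * 0.051 = 47.991 m^3/s
Total ventilation:
Q_total = 3.422 + 47.991
= 51.413 m^3/s


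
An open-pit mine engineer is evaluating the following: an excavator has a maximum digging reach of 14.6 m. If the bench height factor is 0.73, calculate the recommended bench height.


Bench height = reach * factor
= 14.6 * 0.73
= 10.658 m

10.658 m


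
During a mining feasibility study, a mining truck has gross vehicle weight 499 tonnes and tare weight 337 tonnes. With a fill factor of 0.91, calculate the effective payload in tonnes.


Maximum payload = gross - tare
= 499 - 337 = 162 tonnes
Effective payload = max payload * fill factor
= 162 * 0.91
= 147.42 tonnes

147.42 tonnes


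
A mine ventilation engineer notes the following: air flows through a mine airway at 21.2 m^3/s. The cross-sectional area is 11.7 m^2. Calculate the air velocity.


1.812 m/s

Velocity = flow rate / cross-sectional area
= 21.2 / 11.7
= 1.812 m/s


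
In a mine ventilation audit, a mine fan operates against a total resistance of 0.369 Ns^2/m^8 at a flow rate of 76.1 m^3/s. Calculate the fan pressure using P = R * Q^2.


2136.9565 Pa

Compute Q^2:
Q^2 = 76.1^2 = 5791.21
Compute pressure:
P = R * Q^2 = 0.369 * 5791.21
= 2136.9565 Pa


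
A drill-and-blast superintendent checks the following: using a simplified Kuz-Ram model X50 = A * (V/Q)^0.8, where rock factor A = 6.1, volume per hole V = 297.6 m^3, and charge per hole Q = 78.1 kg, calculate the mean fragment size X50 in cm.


17.7875 cm

Compute V/Q:
V/Q = 297.6 / 78.1 = 3.81049936
Raise to the power 0.8:
(V/Q)^0.8 = 3.81049936^0.8 = 2.915986536
Multiply by A:
X50 = 6.1 * 2.915986536
= 17.7875 cm


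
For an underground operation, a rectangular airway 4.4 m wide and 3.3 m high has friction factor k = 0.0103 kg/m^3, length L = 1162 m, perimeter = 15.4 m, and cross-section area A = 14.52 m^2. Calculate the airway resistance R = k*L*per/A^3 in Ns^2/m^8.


0.0602 Ns^2/m^8

Compute the numerator:
k * L * per = 0.0103 * 1162 * 15.4
= 184.31644
Compute the denominator:
A^3 = 14.52^3 = 3061.257408
Resistance:
R = 184.31644 / 3061.257408
= 0.0602 Ns^2/m^8


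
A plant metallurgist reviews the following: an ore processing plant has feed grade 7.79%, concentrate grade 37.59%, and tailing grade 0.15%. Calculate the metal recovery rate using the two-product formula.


Using the two-product formula:
R = 100 * c * (f - t) / (f * (c - t))
Numerator = 100 * 37.59 * (7.79 - 0.15)
= 100 * 37.59 * 7.64
= 28718.76
Denominator = 7.79 * (37.59 - 0.15)
= 7.79 * 37.44
= 291.6576
R = 28718.76 / 291.6576
= 98.4674%

98.4674%


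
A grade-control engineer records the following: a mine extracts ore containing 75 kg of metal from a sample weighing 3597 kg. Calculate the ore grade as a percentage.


2.0851%

Ore grade = (metal mass / ore mass) * 100
= (75 / 3597) * 100
= 0.02085070892 * 100
= 2.0851%


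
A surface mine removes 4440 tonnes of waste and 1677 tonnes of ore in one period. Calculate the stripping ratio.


Stripping ratio = waste tonnage / ore tonnage
= 4440 / 1677
= 2.6476

2.6476


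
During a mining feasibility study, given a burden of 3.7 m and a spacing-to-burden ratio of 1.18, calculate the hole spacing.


Spacing = burden * ratio
= 3.7 * 1.18
= 4.366 m

4.366 m


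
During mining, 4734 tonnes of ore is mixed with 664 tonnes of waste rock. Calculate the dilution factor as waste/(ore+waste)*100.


12.3009%

Total material = ore + waste
= 4734 + 664 = 5398 tonnes
Dilution = waste / total * 100
= 664 / 5398 * 100
= 0.1230085217 * 100
= 12.3009%


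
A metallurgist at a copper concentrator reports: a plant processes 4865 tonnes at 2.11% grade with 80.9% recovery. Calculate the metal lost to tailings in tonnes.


Total metal in feed:
= 4865 * 2.11 / 100 = 102.6515 tonnes
Metal recovered:
= 102.6515 * 80.9 / 100 = 83.0450635 tonnes
Metal lost to tailings:
= 102.6515 - 83.0450635
= 19.6064 tonnes

19.6064 tonnes


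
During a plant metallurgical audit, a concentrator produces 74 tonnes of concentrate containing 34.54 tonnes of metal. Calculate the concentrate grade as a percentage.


46.6757%

Grade = (metal in concentrate / concentrate mass) * 100
= (34.54 / 74) * 100
= 0.4667567568 * 100
= 46.6757%


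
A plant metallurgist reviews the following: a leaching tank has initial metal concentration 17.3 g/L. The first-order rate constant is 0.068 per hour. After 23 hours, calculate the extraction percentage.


79.0703%

Compute the exponent:
-k * t = -0.068 * 23 = -1.564
Remaining concentration:
C = 17.3 * exp(-1.564)
= 17.3 * 0.2092972058
= 3.62084166 g/L
Extracted = 17.3 - 3.62084166 = 13.67915834 g/L
Extraction % = 13.67915834 / 17.3 * 100
= 79.0703%


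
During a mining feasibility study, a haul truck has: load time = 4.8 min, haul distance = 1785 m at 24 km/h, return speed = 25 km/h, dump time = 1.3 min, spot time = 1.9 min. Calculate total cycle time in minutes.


16.7465 min

Convert haul speed to m/min: 24 * 1000/60 = 400 m/min
Haul time = 1785 / 400 = 4.4625 min
Convert return speed to m/min: 25 * 1000/60 = 416.6666667 m/min
Return time = 1785 / 416.6666667 = 4.284 min
Total cycle time:
= 4.8 + 4.4625 + 1.3 + 4.284 + 1.9
= 16.7465 min
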